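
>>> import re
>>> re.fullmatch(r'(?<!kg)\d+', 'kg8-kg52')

The negative lookahead/lookbehind blocks any match where the forbidden context is present.
`re.fullmatch` requires the pattern to consume the entire string.
Here there's no way to consume every character, so the call returns None.

None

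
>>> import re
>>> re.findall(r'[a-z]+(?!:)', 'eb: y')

The negative lookahead/lookbehind blocks any match where the forbidden context is present.
Scanning left to right: at [0:1] → 'e'; at [4:5] → 'y'.
No capturing groups, so `findall` returns the 2 full match strings.

['e', 'y']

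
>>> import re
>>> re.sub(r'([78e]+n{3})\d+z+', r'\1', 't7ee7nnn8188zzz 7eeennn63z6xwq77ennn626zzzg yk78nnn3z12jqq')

't7ee7nnn 7eeennn6xwq77ennng yk78nnn12jqq'

The pattern matches one or more of one of [78e], then exactly 3 of the literal 'n' (captured); then one or more of a digit; then one or more of a literal 'z'.
Matches: at [1:15] → '7ee7nnn8188zzz'; at [16:26] → '7eeennn63z'; at [30:42] → '77ennn626zzz'; at [46:53] → '78nnn3z'.
Each match is replaced using the text its own group 1 captured.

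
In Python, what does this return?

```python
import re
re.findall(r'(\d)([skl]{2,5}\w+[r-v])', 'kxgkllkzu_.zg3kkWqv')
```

Multiple groups make `findall` return tuples — one 2-tuple for the one match.

[('3', 'kkWqv')]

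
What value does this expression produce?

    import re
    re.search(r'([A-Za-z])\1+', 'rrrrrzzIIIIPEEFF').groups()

('r',)

The backreference `\1` re-matches whatever the first group consumed, character for character.
`re.search` tries every starting position until one works.
The match spans [0:5] → 'rrrrr'.
Captured: group 1 = 'r'.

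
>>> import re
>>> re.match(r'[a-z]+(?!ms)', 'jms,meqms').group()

`(?!…)`/`(?<!…)` only lets a position through if the neighbouring text does NOT match; no characters are consumed.
`re.match` won't scan ahead — the pattern has to work from the very first character.
The match spans [0:3] → 'jms'.

'jms'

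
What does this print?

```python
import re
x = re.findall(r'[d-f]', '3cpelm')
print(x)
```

The pattern matches a character in [d-f].
Since nothing is captured, `findall` lists the 1 matched substring directly.

['e']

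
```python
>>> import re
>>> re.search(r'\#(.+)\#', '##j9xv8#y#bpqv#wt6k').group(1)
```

The match spans [0:15] → '##j9xv8#y#bpqv#'.
Captured: group 1 = '#j9xv8#y#bpqv'.

'#j9xv8#y#bpqv'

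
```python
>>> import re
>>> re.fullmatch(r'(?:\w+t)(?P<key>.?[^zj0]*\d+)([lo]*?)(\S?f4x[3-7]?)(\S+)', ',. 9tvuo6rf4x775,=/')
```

`re.fullmatch` is like wrapping the pattern in `^…$` (in single-line mode).
Here the string isn't matched end-to-end, so the call returns None.

None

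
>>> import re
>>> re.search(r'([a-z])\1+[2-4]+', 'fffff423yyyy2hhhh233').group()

`\1` has to match the exact text group 1 already captured.
The match spans [0:8] → 'fffff423'.

'fffff423'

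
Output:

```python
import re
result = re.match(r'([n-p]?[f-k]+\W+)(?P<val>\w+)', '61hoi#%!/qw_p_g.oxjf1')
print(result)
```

None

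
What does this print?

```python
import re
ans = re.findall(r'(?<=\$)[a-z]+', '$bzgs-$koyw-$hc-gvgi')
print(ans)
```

The positive lookaround only admits positions where the adjacent text matches; those characters stay outside the span.
`findall` yields the raw match text (3 of them) because the pattern has no groups.

['bzgs', 'koyw', 'hc']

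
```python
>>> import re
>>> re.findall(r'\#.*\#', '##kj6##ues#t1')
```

['##kj6##ues#']

Walking the string: at [0:11] → '##kj6##ues#'.
No capturing groups, so `findall` returns the 1 full match string.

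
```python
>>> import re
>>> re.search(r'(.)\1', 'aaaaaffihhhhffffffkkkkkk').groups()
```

The match spans [0:2] → 'aa'.
Captured: group 1 = 'a'.

('a',)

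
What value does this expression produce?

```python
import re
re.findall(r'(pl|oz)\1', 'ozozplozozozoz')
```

`\1` has to match the exact text group 1 already captured.
Scanning left to right: at [0:4] match 'ozoz', group 1 = 'oz'; at [6:10] match 'ozoz', group 1 = 'oz'; at [10:14] match 'ozoz', group 1 = 'oz'.
`findall` collects group 1 from each match (3 total).

['oz', 'oz', 'oz']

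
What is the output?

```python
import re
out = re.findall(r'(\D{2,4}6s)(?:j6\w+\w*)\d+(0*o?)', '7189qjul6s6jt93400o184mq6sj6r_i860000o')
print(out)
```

`findall` packs the 2 group values into a tuple for every match.

[('mq6s', 'o')]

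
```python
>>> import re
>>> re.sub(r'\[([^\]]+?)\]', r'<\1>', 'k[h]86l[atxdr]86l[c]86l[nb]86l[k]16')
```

Matches: at [1:4] → '[h]'; at [7:14] → '[atxdr]'; at [17:20] → '[c]'; at [23:27] → '[nb]'; at [30:33] → '[k]'.
Each match is replaced using the text its own group 1 captured.

'k<h>86l<atxdr>86l<c>86l<nb>86l<k>16'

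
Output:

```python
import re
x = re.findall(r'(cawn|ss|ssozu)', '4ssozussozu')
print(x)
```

Branches in `(...|...)` are attempted left-to-right; the first branch that allows the whole pattern to succeed is taken.
`findall` collects group 1 from each match (2 total).

['ss', 'ss']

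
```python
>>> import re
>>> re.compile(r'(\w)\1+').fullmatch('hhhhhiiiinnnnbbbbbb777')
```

`\1` is not a pattern — it's the concrete string captured by group 1, re-applied verbatim.
`re.fullmatch` requires the pattern to consume the entire string.
Here the pattern can't cover the whole string, so the call returns None.

None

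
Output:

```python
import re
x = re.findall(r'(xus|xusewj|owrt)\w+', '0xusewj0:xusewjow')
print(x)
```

['xus', 'xus']

Alternation tries branches left to right and keeps the first one that lets the overall match succeed at that position.
Scanning left to right: at [1:8] match 'xusewj0', group 1 = 'xus'; at [9:17] match 'xusewjow', group 1 = 'xus'.
Because there's exactly one group, `findall` drops the full match and keeps group 1 from each hit.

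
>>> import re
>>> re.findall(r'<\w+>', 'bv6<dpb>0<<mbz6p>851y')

Scanning left to right: at [3:8] → '<dpb>'; at [10:17] → '<mbz6p>'.
No capturing groups, so `findall` returns the 2 full match strings.

['<dpb>', '<mbz6p>']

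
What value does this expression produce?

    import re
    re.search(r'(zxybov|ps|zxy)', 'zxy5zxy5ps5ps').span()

(0, 3)

The match spans [0:3] → 'zxy'.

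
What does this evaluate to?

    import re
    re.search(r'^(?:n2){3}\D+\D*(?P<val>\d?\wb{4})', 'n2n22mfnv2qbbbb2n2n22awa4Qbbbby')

Here the pattern never matches, so the call returns None.

None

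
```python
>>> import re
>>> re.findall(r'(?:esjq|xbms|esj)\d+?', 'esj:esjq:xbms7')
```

With no groups in the pattern, `findall` gives back each whole match — 1 here.

['xbms7']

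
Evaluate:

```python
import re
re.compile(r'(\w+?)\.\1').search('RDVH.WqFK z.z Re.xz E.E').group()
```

'z.z'

A backreference is literal: `\1` must see the identical characters the first group matched.
`re.search` tries every starting position until one works.
The match spans [10:13] → 'z.z'.
Captured: group 1 = 'z'.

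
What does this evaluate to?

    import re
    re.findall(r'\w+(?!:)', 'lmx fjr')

A negative assertion filters positions out without eating any characters.
Walking the string: at [0:3] → 'lmx'; at [4:7] → 'fjr'.
Since nothing is captured, `findall` lists the 2 matched substrings directly.

['lmx', 'fjr']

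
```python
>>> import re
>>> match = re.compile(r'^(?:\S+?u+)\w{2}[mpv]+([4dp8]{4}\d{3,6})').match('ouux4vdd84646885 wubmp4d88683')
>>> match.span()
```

(0, 16)

This matches anchored at the start of the string; then one or more of a non-whitespace character (lazy), then one or more of the literal 'u' (non-capturing group); then exactly 2 of a word character, then one or more of one of [mpv]; then exactly 4 of one of [4dp8], then 3 to 6 of a digit (captured).
`re.match` only tries the pattern at the start of the string.
The match spans [0:16] → 'ouux4vdd84646885'.
Captured: group 1 = 'dd84646885'.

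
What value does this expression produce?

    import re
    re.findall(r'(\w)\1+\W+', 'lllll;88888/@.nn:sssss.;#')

['l', '8', 'n', 's']

`\1` has to match the exact text group 1 already captured.
Walking the string: at [0:6] match 'lllll;', group 1 = 'l'; at [6:14] match '88888/@.', group 1 = '8'; at [14:17] match 'nn:', group 1 = 'n'; at [17:25] match 'sssss.;#', group 1 = 's'.
One capturing group, so `findall` returns just the captured substring from each match — 4 in all.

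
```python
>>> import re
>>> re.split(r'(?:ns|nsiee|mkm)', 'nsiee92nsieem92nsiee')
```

The regex engine tests alternatives in the order written; an earlier branch that matches wins even if a later one would match more.
The string is cut at each match, leaving 4 pieces.

['', 'iee92', 'ieem92', 'iee']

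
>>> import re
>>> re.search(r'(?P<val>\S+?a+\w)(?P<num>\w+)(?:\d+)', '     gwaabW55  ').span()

(5, 13)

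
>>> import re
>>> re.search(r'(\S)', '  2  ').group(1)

The pattern matches a non-whitespace character (captured).
`re.search` scans for the first position where the pattern succeeds.
The match spans [2:3] → '2'.
Captured: group 1 = '2'.

'2'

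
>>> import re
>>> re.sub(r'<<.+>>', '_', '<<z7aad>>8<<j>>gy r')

'_gy r'

Every occurrence is swapped for '_'.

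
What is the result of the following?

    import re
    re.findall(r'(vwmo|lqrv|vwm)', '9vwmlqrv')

['vwm', 'lqrv']

`findall` collects group 1 from each match (2 total).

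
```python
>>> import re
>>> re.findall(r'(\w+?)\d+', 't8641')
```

Pattern: one or more of a word character (lazy) (captured); then one or more of a digit.
With a single group, `findall` returns only what that group captured — 1 item.

['t']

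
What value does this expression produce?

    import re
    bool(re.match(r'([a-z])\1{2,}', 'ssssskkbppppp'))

True

`re.match` only tries the pattern at the start of the string.
The match spans [0:5] → 'sssss'.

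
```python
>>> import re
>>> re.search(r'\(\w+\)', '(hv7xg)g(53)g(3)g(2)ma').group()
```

`search` walks the string left to right and returns the first match it finds.
The match spans [0:7] → '(hv7xg)'.

'(hv7xg)'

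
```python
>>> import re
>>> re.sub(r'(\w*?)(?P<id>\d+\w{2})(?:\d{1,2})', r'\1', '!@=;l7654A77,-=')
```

The pattern matches zero or more of a word character (lazy) (captured); then one or more of a digit, then exactly 2 of a word character (captured as 'id'); then 1 to 2 of a digit (non-capturing group).
A `+?`/`*?`/`{m,n}?` starts at its minimum and grows only as far as needed for what follows to match.
Matches: at [4:12] → 'l7654A77'.
Each match is replaced using the text its own group 1 captured.

'!@=;l,-='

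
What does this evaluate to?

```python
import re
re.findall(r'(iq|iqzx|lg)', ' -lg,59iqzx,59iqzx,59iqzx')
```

Alternation tries branches left to right and keeps the first one that lets the overall match succeed at that position.
Scanning left to right: at [2:4] match 'lg', group 1 = 'lg'; at [7:9] match 'iq', group 1 = 'iq'; at [14:16] match 'iq', group 1 = 'iq'; at [21:23] match 'iq', group 1 = 'iq'.
One capturing group, so `findall` returns just the captured substring from each match — 4 in all.

['lg', 'iq', 'iq', 'iq']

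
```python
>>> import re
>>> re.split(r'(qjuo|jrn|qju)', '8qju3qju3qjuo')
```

['8', 'qju', '3', 'qju', '3', 'qjuo', '']

`|` is ordered: at each position the engine commits to the first alternative that works.
Matches to split on: at [1:4] → 'qju'; at [5:8] → 'qju'; at [9:13] → 'qjuo'.
`re.split` interleaves the captured-group text with the surrounding fragments.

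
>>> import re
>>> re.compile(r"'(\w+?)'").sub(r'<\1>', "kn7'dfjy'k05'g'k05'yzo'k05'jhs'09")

'kn7<dfjy>k05<g>k05<yzo>k05<jhs>09'

Each match is replaced using the text its own group 1 captured.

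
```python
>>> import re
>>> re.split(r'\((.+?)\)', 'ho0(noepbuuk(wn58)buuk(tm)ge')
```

['ho0', 'noepbuuk(wn58', 'buuk', 'tm', 'ge']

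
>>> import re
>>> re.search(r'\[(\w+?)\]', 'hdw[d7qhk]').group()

'[d7qhk]'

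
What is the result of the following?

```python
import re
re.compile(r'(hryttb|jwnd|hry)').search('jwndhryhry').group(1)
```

Unlike `match`, `search` isn't anchored — it looks for the pattern anywhere in the string.
The match spans [0:4] → 'jwnd'.
Captured: group 1 = 'jwnd'.

'jwnd'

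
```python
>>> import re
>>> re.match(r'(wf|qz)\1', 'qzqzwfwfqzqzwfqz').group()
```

`\1` is not a pattern — it's the concrete string captured by group 1, re-applied verbatim.
`match` is anchored at position 0; if the pattern doesn't fit there, it returns None.
The match spans [0:4] → 'qzqz'.
Captured: group 1 = 'qz'.

'qzqz'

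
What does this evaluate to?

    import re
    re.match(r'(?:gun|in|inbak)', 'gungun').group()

'gun'

`re.match` only tries the pattern at the start of the string.
The match spans [0:3] → 'gun'.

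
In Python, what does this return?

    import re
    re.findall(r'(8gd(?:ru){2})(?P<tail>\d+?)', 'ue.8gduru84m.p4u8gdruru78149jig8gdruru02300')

Pattern: the literal '8gd', then the literal 'ru' repeated 2 times (captured); then one or more of a digit (lazy) (captured as 'tail').
A non-greedy quantifier consumes as few characters as it can — just enough that the remainder of the pattern still matches from where it stops; whatever follows it matches normally.
Scanning left to right: at [16:24] match '8gdruru7', groups = ('8gdruru', '7'); at [31:39] match '8gdruru0', groups = ('8gdruru', '0').
`findall` packs the 2 group values into a tuple for every match.

[('8gdruru', '7'), ('8gdruru', '0')]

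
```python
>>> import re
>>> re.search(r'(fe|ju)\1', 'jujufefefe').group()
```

'juju'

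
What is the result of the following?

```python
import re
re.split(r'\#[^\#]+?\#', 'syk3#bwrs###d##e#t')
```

Matches to split on: at [4:10] → '#bwrs#'; at [11:14] → '#d#'; at [14:17] → '#e#'.
Each match becomes a cut point; 4 segments remain.

['syk3', '#', '', 't']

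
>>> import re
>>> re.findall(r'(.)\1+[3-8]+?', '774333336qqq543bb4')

['7', '3', 'q', 'b']

The backreference `\1` re-matches whatever the first group consumed, character for character.
One capturing group, so `findall` returns just the captured substring from each match — 4 in all.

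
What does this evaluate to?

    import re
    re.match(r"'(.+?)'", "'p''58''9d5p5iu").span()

`match` is anchored at position 0; if the pattern doesn't fit there, it returns None.
The match spans [0:3] → "'p'".
Captured: group 1 = 'p'.

(0, 3)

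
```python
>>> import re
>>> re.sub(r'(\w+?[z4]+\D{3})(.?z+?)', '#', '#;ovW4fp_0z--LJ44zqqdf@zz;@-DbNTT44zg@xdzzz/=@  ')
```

'#;#--LJ44zqqdf@zz;@-#zz/=@  '

A `+?`/`*?`/`{m,n}?` starts at its minimum and grows only as far as needed for what follows to match.
Each match is replaced by '#'.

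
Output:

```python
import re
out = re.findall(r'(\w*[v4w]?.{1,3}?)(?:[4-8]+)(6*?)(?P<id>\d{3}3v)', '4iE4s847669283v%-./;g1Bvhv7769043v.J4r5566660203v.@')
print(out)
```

[('4iE4s8476', '', '9283v'), ('g1Bvhv77', '', '9043v'), ('J4r55666', '', '0203v')]

The pattern matches zero or more of a word character, then optionally one of [v4w], then 1 to 3 of any character (lazy) (captured); then one or more of a character in [4-8] (non-capturing group); then zero or more of a literal '6' (lazy) (captured); then exactly 3 of a digit, then the literal '3v' (captured as 'id').
Walking the string: at [0:15] match '4iE4s847669283v', groups = ('4iE4s8476', '', '9283v'); at [20:34] match 'g1Bvhv7769043v', groups = ('g1Bvhv77', '', '9043v'); at [35:49] match 'J4r5566660203v', groups = ('J4r55666', '', '0203v').
`findall` packs the 3 group values into a tuple for every match.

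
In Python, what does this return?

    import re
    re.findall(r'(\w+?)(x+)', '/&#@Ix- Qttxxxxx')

With the lazy modifier that quantifier settles for the fewest repetitions that let the rest of the pattern succeed (the atoms after it are unaffected and can still be greedy).
Multiple groups make `findall` return tuples — one 2-tuple for each match.

[('I', 'x'), ('Qtt', 'xxxxx')]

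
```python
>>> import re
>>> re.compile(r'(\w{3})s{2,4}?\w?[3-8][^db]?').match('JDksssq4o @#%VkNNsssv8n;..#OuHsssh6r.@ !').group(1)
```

'JDk'

The match spans [0:9] → 'JDksssq4o'.
Captured: group 1 = 'JDk'.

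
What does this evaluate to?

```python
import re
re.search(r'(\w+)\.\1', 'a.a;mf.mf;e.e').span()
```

The backreference `\1` re-matches whatever the first group consumed, character for character.
`re.search` tries every starting position until one works.
The match spans [0:3] → 'a.a'.
Captured: group 1 = 'a'.

(0, 3)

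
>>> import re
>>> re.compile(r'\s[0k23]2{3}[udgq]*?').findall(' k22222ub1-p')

No capturing groups, so `findall` returns the 1 full match string.

[' k222']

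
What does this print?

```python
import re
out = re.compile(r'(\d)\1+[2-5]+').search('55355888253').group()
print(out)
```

55355

The backreference `\1` re-matches whatever the first group consumed, character for character.
The match spans [0:5] → '55355'.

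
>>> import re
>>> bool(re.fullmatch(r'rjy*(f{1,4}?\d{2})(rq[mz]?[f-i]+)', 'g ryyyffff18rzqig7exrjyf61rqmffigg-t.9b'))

False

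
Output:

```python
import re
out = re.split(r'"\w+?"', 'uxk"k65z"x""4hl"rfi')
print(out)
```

Matches to split on: at [3:9] → '"k65z"'; at [11:16] → '"4hl"'.
Each match becomes a cut point; 3 segments remain.

['uxk', 'x"', 'rfi']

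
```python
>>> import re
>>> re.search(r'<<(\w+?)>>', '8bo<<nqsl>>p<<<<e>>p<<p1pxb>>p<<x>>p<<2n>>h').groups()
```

('nqsl',)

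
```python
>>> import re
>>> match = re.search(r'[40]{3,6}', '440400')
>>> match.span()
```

The pattern matches 3 to 6 of one of [40].
Unlike `match`, `search` isn't anchored — it looks for the pattern anywhere in the string.
The match spans [0:6] → '440400'.

(0, 6)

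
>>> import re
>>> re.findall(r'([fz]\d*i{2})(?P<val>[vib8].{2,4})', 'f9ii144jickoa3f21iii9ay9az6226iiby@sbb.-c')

[('f21ii', 'i9ay9'), ('z6226ii', 'by@sb')]

`findall` packs the 2 group values into a tuple for every match.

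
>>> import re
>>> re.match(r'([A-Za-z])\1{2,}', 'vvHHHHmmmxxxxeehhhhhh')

`match` is anchored at position 0; if the pattern doesn't fit there, it returns None.
Here the pattern fails at index 0, so the call returns None.

None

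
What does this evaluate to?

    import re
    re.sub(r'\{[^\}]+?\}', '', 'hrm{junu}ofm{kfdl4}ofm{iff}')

'hrmofmofm'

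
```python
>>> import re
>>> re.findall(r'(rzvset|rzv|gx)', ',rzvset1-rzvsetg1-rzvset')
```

['rzvset', 'rzvset', 'rzvset']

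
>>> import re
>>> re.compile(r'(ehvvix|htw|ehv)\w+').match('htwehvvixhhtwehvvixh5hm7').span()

`match` is anchored at position 0; if the pattern doesn't fit there, it returns None.
The match spans [0:24] → 'htwehvvixhhtwehvvixh5hm7'.
Captured: group 1 = 'htw'.

(0, 24)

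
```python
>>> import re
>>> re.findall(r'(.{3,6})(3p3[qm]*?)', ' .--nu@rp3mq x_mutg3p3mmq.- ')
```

[('x_mutg', '3p3')]

The pattern matches 3 to 6 of any character (captured); then the literal '3p3', then zero or more of one of [qm] (lazy) (captured).
Lazy quantifiers expand one character at a time until the remainder of the pattern can match.
Matches: at [13:22] match 'x_mutg3p3', groups = ('x_mutg', '3p3').
2 groups means the one result is a tuple of 2 captured strings — 1 here.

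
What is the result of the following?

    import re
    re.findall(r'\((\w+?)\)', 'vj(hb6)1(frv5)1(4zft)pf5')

['hb6', 'frv5', '4zft']

Walking the string: at [2:7] match '(hb6)', group 1 = 'hb6'; at [8:14] match '(frv5)', group 1 = 'frv5'; at [15:21] match '(4zft)', group 1 = '4zft'.
Because there's exactly one group, `findall` drops the full match and keeps group 1 from each hit.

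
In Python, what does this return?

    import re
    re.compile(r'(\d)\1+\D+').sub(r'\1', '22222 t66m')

After group 1 captures some text, `\1` only succeeds where that same text appears again.
Matches: at [0:7] → '22222 t'; at [7:10] → '66m'.
Each match is replaced using the text its own group 1 captured.

'26'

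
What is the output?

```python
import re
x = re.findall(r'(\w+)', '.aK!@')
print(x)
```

Pattern: one or more of a word character (captured).
One capturing group, so `findall` returns just the captured substring from the one match — 1 in all.

['aK']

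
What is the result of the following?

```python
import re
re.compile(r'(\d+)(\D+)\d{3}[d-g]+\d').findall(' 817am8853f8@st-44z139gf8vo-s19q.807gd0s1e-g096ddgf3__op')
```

This matches one or more of a digit (captured); then one or more of a non-digit (captured); then exactly 3 of a digit, then one or more of a character in [d-g], then a digit.
Matches: at [16:25] match '44z139gf8', groups = ('44', 'z'); at [29:39] match '19q.807gd0', groups = ('19', 'q.'); at [40:52] match '1e-g096ddgf3', groups = ('1', 'e-g').
Multiple groups make `findall` return tuples — one 2-tuple for each match.

[('44', 'z'), ('19', 'q.'), ('1', 'e-g')]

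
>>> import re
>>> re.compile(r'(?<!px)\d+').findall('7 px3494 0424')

Because the assertion is negative and zero-width, positions next to the forbidden text are skipped.
Scanning left to right: at [0:1] → '7'; at [5:8] → '494'; at [9:13] → '0424'.
No capturing groups, so `findall` returns the 3 full match strings.

['7', '494', '0424']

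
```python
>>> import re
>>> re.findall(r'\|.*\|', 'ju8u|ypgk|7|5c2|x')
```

['|ypgk|7|5c2|']

Matches: at [4:16] → '|ypgk|7|5c2|'.
Since nothing is captured, `findall` lists the 1 matched substring directly.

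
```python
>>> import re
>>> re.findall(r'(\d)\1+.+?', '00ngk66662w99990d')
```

['0', '6', '9']

`\1` is not a pattern — it's the concrete string captured by group 1, re-applied verbatim.
Because there's exactly one group, `findall` drops the full match and keeps group 1 from each hit.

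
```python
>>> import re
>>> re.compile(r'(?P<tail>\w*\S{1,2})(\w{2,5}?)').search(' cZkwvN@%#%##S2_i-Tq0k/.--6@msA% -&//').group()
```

The pattern matches zero or more of a word character, then 1 to 2 of a non-whitespace character (captured as 'tail'); then 2 to 5 of a word character (lazy) (captured).
`re.search` tries every starting position until one works.
The match spans [1:7] → 'cZkwvN'.
Captured: group 1 = 'cZkw', group 2 = 'vN'.

'cZkwvN'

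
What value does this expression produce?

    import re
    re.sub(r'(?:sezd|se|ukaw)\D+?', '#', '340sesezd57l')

Every occurrence is swapped for '#'.

'340#ezd57l'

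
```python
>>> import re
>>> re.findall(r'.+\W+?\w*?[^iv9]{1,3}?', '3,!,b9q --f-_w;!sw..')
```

['3,!,b9q --f-_w;!sw..']

This matches one or more of any character; then one or more of a non-word character (lazy), then zero or more of a word character (lazy), then 1 to 3 of any character except [iv9] (lazy).
No capturing groups, so `findall` returns the 1 full match string.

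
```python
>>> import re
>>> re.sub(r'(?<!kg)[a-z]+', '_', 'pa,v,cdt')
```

The negative lookahead/lookbehind blocks any match where the forbidden context is present.
Every occurrence is swapped for '_'.

'_,_,_'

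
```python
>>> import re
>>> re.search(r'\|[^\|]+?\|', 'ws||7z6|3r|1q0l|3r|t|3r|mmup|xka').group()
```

The match spans [3:8] → '|7z6|'.

'|7z6|'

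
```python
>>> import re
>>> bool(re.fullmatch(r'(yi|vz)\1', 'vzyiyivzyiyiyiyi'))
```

False

`re.fullmatch` requires the pattern to consume the entire string.
Here the string isn't matched end-to-end, so the call returns None, and `bool(None)` is False.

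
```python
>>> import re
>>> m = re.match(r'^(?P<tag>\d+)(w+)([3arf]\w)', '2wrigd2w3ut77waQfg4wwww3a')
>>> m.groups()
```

The match spans [0:4] → '2wri'.
Captured: group 1 = '2', group 2 = 'w', group 3 = 'ri'.

('2', 'w', 'ri')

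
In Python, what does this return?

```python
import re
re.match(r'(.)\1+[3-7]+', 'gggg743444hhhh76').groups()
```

('g',)

The match spans [0:10] → 'gggg743444'.
Captured: group 1 = 'g'.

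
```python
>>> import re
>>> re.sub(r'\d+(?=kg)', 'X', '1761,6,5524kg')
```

'1761,6,Xkg'

The positive lookaround only admits positions where the adjacent text matches; those characters stay outside the span.
Matches: at [7:11] → '5524'.
Each match is replaced by 'X'.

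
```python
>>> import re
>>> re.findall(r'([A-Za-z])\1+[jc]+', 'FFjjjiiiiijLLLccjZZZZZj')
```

`\1` has to match the exact text group 1 already captured.
Walking the string: at [0:5] match 'FFjjj', group 1 = 'F'; at [5:11] match 'iiiiij', group 1 = 'i'; at [11:17] match 'LLLccj', group 1 = 'L'; at [17:23] match 'ZZZZZj', group 1 = 'Z'.
`findall` collects group 1 from each match (4 total).

['F', 'i', 'L', 'Z']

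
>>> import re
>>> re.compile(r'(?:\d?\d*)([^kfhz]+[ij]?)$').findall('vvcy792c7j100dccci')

['vvcy792c7j100dccci']

One capturing group, so `findall` returns just the captured substring from the one match — 1 in all.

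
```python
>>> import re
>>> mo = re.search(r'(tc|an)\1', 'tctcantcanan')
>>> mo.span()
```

A backreference is literal: `\1` must see the identical characters the first group matched.
The match spans [0:4] → 'tctc'.

(0, 4)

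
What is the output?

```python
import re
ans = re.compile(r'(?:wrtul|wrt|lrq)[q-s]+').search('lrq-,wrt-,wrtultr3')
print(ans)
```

`re.search` tries every starting position until one works.
Here nothing in the string fits, so the call returns None.

None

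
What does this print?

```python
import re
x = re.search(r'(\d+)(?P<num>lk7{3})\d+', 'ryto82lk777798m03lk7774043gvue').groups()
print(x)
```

The match spans [4:14] → '82lk777798'.
Captured: group 1 = '82', group 2 = 'lk777'.

('82', 'lk777')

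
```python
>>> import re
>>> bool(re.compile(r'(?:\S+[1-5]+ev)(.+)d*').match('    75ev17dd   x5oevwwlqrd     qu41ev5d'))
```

Pattern: one or more of a non-whitespace character, then one or more of a character in [1-5], then the literal 'ev' (non-capturing group); then one or more of any character (captured); then zero or more of a literal 'd'.
`re.match` only tries the pattern at the start of the string.
Here the pattern fails at index 0, so the call returns None, and `bool(None)` is False.

False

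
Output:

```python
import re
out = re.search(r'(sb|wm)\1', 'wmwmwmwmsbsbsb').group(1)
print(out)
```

wm

The match spans [0:4] → 'wmwm'.
Captured: group 1 = 'wm'.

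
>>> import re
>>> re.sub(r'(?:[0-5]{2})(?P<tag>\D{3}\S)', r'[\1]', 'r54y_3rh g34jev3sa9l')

This matches exactly 2 of a character in [0-5] (non-capturing group); then exactly 3 of a non-digit, then a non-whitespace character (captured as 'tag').
Matches: at [10:16] → '34jev3'.
The replacement refers to a captured group, so each match is rewritten using its own captured text.

'r54y_3rh g[jev3]sa9l'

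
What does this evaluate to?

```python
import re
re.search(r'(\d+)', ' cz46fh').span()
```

(3, 5)

Pattern: one or more of a digit (captured).
`re.search` tries every starting position until one works.
The match spans [3:5] → '46'.
Captured: group 1 = '46'.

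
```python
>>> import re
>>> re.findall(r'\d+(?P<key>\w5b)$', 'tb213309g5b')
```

['g5b']

Pattern: one or more of a digit; then a word character, then the literal '5b' (captured as 'key'); then anchored at the end.
Walking the string: at [2:11] match '213309g5b', group 1 = 'g5b'.
One capturing group, so `findall` returns just the captured substring from the one match — 1 in all.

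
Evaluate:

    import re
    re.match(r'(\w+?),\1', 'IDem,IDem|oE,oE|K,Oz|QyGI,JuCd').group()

'IDem,IDem'

`\1` has to match the exact text group 1 already captured.
`re.match` only tries the pattern at the start of the string.
The match spans [0:9] → 'IDem,IDem'.
Captured: group 1 = 'IDem'.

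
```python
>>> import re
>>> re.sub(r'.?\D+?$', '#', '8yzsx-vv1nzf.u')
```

'8yzsx-vv#'

Pattern: optionally any character; then one or more of a non-digit (lazy); then anchored at the end.
Every occurrence is swapped for '#'.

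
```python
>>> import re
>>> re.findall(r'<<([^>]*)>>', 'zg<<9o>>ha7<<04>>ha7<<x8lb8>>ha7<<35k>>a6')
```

Matches: at [2:8] match '<<9o>>', group 1 = '9o'; at [11:17] match '<<04>>', group 1 = '04'; at [20:29] match '<<x8lb8>>', group 1 = 'x8lb8'; at [32:39] match '<<35k>>', group 1 = '35k'.
With a single group, `findall` returns only what that group captured — 4 items.

['9o', '04', 'x8lb8', '35k']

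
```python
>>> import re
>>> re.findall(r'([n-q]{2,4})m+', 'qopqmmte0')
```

['qopq']

This matches 2 to 4 of a character in [n-q] (captured); then one or more of a literal 'm'.
Scanning left to right: at [0:6] match 'qopqmm', group 1 = 'qopq'.
`findall` collects group 1 from the one match (1 total).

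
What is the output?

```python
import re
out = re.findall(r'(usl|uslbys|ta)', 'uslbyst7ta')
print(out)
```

['usl', 'ta']

Alternation tries branches left to right and keeps the first one that lets the overall match succeed at that position.
Scanning left to right: at [0:3] match 'usl', group 1 = 'usl'; at [8:10] match 'ta', group 1 = 'ta'.
Because there's exactly one group, `findall` drops the full match and keeps group 1 from each hit.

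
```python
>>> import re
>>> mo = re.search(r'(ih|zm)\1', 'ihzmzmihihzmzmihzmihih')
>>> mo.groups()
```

The backreference `\1` re-matches whatever the first group consumed, character for character.
Unlike `match`, `search` isn't anchored — it looks for the pattern anywhere in the string.
The match spans [2:6] → 'zmzm'.
Captured: group 1 = 'zm'.

('zm',)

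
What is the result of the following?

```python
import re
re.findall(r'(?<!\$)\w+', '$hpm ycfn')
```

`(?!…)`/`(?<!…)` only lets a position through if the neighbouring text does NOT match; no characters are consumed.
Since nothing is captured, `findall` lists the 2 matched substrings directly.

['pm', 'ycfn']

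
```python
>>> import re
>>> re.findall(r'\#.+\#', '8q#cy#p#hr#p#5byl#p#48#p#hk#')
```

Matches: at [2:28] → '#cy#p#hr#p#5byl#p#48#p#hk#'.
No capturing groups, so `findall` returns the 1 full match string.

['#cy#p#hr#p#5byl#p#48#p#hk#']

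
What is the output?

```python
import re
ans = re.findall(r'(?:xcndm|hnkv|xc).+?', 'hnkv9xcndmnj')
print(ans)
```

Alternation isn't longest-match — the leftmost alternative that fits at this position is chosen.
Walking the string: at [0:5] → 'hnkv9'; at [5:11] → 'xcndmn'.
No capturing groups, so `findall` returns the 2 full match strings.

['hnkv9', 'xcndmn']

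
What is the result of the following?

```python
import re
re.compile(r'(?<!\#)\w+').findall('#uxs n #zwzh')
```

['xs', 'n', 'wzh']

`(?!…)`/`(?<!…)` only lets a position through if the neighbouring text does NOT match; no characters are consumed.
Scanning left to right: at [2:4] → 'xs'; at [5:6] → 'n'; at [9:12] → 'wzh'.
Since nothing is captured, `findall` lists the 3 matched substrings directly.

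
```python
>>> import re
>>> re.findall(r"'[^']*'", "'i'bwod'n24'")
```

["'i'", "'n24'"]

Scanning left to right: at [0:3] → "'i'"; at [7:12] → "'n24'".
With no groups in the pattern, `findall` gives back each whole match — 2 here.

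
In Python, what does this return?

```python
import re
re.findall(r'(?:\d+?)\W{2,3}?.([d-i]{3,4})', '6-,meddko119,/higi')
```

Because there's exactly one group, `findall` drops the full match and keeps group 1 from each hit.

['edd', 'igi']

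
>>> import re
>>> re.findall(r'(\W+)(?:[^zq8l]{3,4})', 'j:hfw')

The pattern matches one or more of a non-word character (captured); then 3 to 4 of any character except [zq8l] (non-capturing group).
Walking the string: at [1:5] match ':hfw', group 1 = ':'.
`findall` collects group 1 from the one match (1 total).

[':']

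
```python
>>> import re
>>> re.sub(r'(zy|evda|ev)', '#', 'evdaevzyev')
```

'####'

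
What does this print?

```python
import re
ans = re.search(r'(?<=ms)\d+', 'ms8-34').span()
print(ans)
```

The positive lookaround only admits positions where the adjacent text matches; those characters stay outside the span.
The match spans [2:3] → '8'.

(2, 3)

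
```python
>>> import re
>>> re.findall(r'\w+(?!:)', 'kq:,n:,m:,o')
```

['k', 'o']

Because the assertion is negative and zero-width, positions next to the forbidden text are skipped.
Walking the string: at [0:1] → 'k'; at [10:11] → 'o'.
Since nothing is captured, `findall` lists the 2 matched substrings directly.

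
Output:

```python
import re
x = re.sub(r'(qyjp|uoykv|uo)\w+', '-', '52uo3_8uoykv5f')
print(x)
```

`sub` substitutes '-' at each match site.

52-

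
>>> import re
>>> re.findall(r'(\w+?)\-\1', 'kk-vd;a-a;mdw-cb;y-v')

`\1` is not a pattern — it's the concrete string captured by group 1, re-applied verbatim.
Matches: at [6:9] match 'a-a', group 1 = 'a'.
One capturing group, so `findall` returns just the captured substring from the one match — 1 in all.

['a']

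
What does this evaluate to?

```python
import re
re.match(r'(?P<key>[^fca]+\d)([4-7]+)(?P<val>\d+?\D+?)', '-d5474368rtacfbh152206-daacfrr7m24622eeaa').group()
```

'-d5474368r'

The pattern matches one or more of any character except [fca], then a digit (captured as 'key'); then one or more of a character in [4-7] (captured); then one or more of a digit (lazy), then one or more of a non-digit (lazy) (captured as 'val').
A `+?`/`*?`/`{m,n}?` starts at its minimum and grows only as far as needed for what follows to match.
`re.match` won't scan ahead — the pattern has to work from the very first character.
The match spans [0:10] → '-d5474368r'.
Captured: group 1 = '-d54743', group 2 = '6', group 3 = '8r'.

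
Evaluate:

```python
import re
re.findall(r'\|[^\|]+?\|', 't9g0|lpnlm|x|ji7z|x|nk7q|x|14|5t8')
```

['|lpnlm|', '|ji7z|', '|nk7q|', '|14|']

`findall` yields the raw match text (4 of them) because the pattern has no groups.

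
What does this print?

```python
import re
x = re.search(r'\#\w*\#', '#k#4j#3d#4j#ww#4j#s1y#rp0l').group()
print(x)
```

The match spans [0:3] → '#k#'.

#k#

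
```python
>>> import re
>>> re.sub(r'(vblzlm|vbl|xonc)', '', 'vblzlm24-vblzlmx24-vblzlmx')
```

'24-x24-x'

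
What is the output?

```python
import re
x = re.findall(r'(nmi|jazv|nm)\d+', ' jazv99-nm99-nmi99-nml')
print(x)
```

['jazv', 'nm', 'nmi']

Because there's exactly one group, `findall` drops the full match and keeps group 1 from each hit.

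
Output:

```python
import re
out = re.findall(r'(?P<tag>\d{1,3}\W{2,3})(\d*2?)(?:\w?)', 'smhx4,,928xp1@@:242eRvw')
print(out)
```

[('4,,', '928'), ('1@@:', '242')]

This matches 1 to 3 of a digit, then 2 to 3 of a non-word character (captured as 'tag'); then zero or more of a digit, then optionally a literal '2' (captured); then optionally a word character (non-capturing group).
2 groups means each result is a tuple of 2 captured strings — 2 here.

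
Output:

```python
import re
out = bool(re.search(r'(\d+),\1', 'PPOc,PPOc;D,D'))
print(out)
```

False

A backreference is literal: `\1` must see the identical characters the first group matched.
Here nothing in the string fits, so the call returns None, and `bool(None)` is False.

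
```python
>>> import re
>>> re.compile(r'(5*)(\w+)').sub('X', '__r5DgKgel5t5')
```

The pattern matches zero or more of a literal '5' (captured); then one or more of a word character (captured).
`sub` substitutes 'X' at each match site.

'X'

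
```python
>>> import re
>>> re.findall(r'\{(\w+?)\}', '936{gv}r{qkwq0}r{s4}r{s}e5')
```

['gv', 'qkwq0', 's4', 's']

Matches: at [3:7] match '{gv}', group 1 = 'gv'; at [8:15] match '{qkwq0}', group 1 = 'qkwq0'; at [16:20] match '{s4}', group 1 = 's4'; at [21:24] match '{s}', group 1 = 's'.
One capturing group, so `findall` returns just the captured substring from each match — 4 in all.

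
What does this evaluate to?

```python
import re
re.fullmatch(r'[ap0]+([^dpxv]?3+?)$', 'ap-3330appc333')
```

None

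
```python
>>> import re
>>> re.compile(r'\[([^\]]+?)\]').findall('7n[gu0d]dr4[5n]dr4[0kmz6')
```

['gu0d', '5n']

Walking the string: at [2:8] match '[gu0d]', group 1 = 'gu0d'; at [11:15] match '[5n]', group 1 = '5n'.
With a single group, `findall` returns only what that group captured — 2 items.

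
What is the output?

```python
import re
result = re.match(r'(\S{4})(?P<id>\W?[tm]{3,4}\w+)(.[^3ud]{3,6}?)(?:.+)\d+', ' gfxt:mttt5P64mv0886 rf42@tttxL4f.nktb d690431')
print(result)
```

None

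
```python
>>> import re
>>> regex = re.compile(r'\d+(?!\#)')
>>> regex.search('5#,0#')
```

`(?!…)`/`(?<!…)` only lets a position through if the neighbouring text does NOT match; no characters are consumed.
`re.search` scans for the first position where the pattern succeeds.
Here no position works, so the call returns None.

None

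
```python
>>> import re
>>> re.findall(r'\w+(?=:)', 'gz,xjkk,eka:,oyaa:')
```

['eka', 'oyaa']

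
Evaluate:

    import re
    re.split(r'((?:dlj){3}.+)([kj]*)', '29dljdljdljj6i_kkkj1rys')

['29', 'dljdljdljj6i_kkkj1rys', '', '']

Pattern: the literal 'dlj' repeated 3 times, then one or more of any character (captured); then zero or more of one of [kj] (captured).
Matches to split on: at [2:23] → 'dljdljdljj6i_kkkj1rys'.
With a capturing group present, the delimiter's captured portion is kept in the result list.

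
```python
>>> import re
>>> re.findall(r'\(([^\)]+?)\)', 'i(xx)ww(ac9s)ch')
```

Because there's exactly one group, `findall` drops the full match and keeps group 1 from each hit.

['xx', 'ac9s']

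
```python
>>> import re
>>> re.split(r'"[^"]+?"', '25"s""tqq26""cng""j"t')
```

Matches to split on: at [2:5] → '"s"'; at [5:12] → '"tqq26"'; at [12:17] → '"cng"'; at [17:20] → '"j"'.
The string is cut at each match, leaving 5 pieces.

['25', '', '', '', 't']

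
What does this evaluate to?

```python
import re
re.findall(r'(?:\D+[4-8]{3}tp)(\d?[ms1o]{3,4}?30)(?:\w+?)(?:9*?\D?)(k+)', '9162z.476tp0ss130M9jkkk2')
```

Pattern: one or more of a non-digit, then exactly 3 of a character in [4-8], then the literal 'tp' (non-capturing group); then optionally a digit, then 3 to 4 of one of [ms1o] (lazy), then the literal '30' (captured); then one or more of a word character (lazy) (non-capturing group); then zero or more of a literal '9' (lazy), then optionally a non-digit (non-capturing group); then one or more of a literal 'k' (captured).
With the lazy modifier that quantifier settles for the fewest repetitions that let the rest of the pattern succeed (the atoms after it are unaffected and can still be greedy).
Walking the string: at [4:23] match 'z.476tp0ss130M9jkkk', groups = ('0ss130', 'kkk').
With 2 capturing groups, `findall` returns a 2-tuple per match.

[('0ss130', 'kkk')]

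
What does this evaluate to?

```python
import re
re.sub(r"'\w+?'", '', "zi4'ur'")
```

'zi4'

Matches: at [3:7] → "'ur'".
Every occurrence is swapped for ''.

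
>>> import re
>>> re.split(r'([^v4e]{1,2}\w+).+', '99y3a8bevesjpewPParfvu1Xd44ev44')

['', '99y3a8bevesjpewPParfvu1Xd44ev4', '']

Pattern: 1 to 2 of any character except [v4e], then one or more of a word character (captured); then one or more of any character.
Matches to split on: at [0:31] → '99y3a8bevesjpewPParfvu1Xd44ev44'.
With a capturing group present, the delimiter's captured portion is kept in the result list.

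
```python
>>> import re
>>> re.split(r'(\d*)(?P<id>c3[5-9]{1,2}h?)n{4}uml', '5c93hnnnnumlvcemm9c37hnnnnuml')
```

Because the pattern has a capturing group, `split` also inserts each captured text between the pieces.

['5c93hnnnnumlvcemm', '9', 'c37h', '']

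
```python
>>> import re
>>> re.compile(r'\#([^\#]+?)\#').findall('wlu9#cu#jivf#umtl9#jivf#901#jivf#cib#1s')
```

['cu', 'umtl9', '901', 'cib']

`findall` collects group 1 from each match (4 total).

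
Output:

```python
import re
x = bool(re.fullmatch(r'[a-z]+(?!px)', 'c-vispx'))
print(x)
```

Because the assertion is negative and zero-width, positions next to the forbidden text are skipped.
`fullmatch` succeeds only if the pattern covers the string from start to end.
Here the string isn't matched end-to-end, so the call returns None, and `bool(None)` is False.

False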